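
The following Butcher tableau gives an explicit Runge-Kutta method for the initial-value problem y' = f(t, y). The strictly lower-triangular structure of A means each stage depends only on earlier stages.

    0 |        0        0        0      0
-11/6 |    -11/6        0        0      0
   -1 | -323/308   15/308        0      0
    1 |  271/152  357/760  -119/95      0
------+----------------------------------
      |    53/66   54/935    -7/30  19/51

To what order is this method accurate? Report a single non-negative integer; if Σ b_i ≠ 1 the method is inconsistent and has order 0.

b = (53/66, 54/935, -7/30, 19/51)
c = (0, -11/6, -1, 1)
Ac = (0, 0, -5/56, 119/304)
Σ b_i: 53/66·1 + 54/935·1 + (-7/30)·1 + 19/51·1 = 1 ✓
b·c: 54/935·(-11/6) + (-7/30)·(-1) + 19/51·1 = 1/2 ✓
b·c²: 54/935·121/36 + (-7/30)·1 + 19/51·1 = 1/3 ✓
b·Ac: (-7/30)·(-5/56) + 19/51·119/304 = 1/6 ✓
b·c³: 54/935·(-1331/216) + (-7/30)·(-1) + 19/51·1 = 1/4 ✓
b·(c∘Ac): (-7/30)·5/56 + 19/51·119/304 = 1/8 ✓
b·Ac²: (-7/30)·55/336 + 19/51·595/1824 = 1/12 ✓
b·A²c: 19/51·17/152 = 1/24 ✓; 4 stages ⇒ order 4.

4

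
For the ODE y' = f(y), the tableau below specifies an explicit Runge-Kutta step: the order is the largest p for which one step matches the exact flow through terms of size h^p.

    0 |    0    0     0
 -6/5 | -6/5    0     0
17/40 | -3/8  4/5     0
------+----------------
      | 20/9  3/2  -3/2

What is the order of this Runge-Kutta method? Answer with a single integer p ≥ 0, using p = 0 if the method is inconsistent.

b = (20/9, 3/2, -3/2)
c = (0, -6/5, 17/40)
Ac = (0, 0, -24/25)
Σ b_i: 20/9·1 + 3/2·1 + (-3/2)·1 = 20/9 ≠ 1 ⇒ order 0.

0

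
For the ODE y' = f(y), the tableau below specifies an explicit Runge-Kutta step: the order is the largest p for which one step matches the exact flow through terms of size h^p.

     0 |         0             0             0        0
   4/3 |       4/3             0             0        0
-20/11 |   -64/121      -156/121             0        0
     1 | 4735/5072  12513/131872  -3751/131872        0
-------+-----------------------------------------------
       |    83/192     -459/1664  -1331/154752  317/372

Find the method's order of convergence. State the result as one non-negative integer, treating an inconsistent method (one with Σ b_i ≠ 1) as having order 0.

4

b = (83/192, -459/1664, -1331/154752, 317/372)
c = (0, 4/3, -20/11, 1)
Ac = (0, 0, -208/121, 113/634)
Σ b_i: 83/192·1 + (-459/1664)·1 + (-1331/154752)·1 + 317/372·1 = 1 ✓
b·c: (-459/1664)·4/3 + (-1331/154752)·(-20/11) + 317/372·1 = 1/2 ✓
b·c²: (-459/1664)·16/9 + (-1331/154752)·400/121 + 317/372·1 = 1/3 ✓
b·Ac: (-1331/154752)·(-208/121) + 317/372·113/634 = 1/6 ✓
b·c³: (-459/1664)·64/27 + (-1331/154752)·(-8000/1331) + 317/372·1 = 1/4 ✓
b·(c∘Ac): (-1331/154752)·4160/1331 + 317/372·113/634 = 1/8 ✓
b·Ac²: (-1331/154752)·(-832/363) + 317/372·71/951 = 1/12 ✓
b·A²c: 317/372·31/634 = 1/24 ✓; 4 stages ⇒ order 4.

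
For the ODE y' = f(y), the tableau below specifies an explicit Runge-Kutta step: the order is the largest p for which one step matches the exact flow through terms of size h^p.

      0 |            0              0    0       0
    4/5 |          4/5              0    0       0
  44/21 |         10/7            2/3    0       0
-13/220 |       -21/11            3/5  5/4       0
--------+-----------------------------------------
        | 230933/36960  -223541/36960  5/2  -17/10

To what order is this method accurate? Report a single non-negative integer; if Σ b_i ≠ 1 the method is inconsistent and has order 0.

2

b = (230933/36960, -223541/36960, 5/2, -17/10)
c = (0, 4/5, 44/21, -13/220)
Ac = (0, 0, 8/15, 1627/525)
Σ b_i: 230933/36960·1 + (-223541/36960)·1 + 5/2·1 + (-17/10)·1 = 1 ✓
b·c: (-223541/36960)·4/5 + 5/2·44/21 + (-17/10)·(-13/220) = 1/2 ✓
b·c²: (-223541/36960)·16/25 + 5/2·1936/441 + (-17/10)·169/48400 = 1515085471/213444000 ≠ 1/3 ⇒ order 2.
b·Ac: 5/2·8/15 + (-17/10)·1627/525 = -20659/5250 ≠ 1/6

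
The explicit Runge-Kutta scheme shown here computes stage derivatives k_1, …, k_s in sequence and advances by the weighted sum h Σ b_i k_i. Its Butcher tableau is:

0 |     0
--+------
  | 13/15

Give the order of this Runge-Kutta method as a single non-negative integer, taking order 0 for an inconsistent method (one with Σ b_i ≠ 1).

b = (13/15)
c = (0)
Σ b_i: 13/15·1 = 13/15 ≠ 1 ⇒ order 0.

0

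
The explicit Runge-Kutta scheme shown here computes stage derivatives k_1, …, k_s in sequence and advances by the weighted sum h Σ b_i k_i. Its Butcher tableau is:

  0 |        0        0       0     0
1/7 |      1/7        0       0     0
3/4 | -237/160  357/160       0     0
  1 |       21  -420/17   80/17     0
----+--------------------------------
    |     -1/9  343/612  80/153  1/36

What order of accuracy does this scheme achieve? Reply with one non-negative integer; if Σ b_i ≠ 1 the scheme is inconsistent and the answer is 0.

b = (-1/9, 343/612, 80/153, 1/36)
c = (0, 1/7, 3/4, 1)
Ac = (0, 0, 51/160, 0)
Σ b_i: (-1/9)·1 + 343/612·1 + 80/153·1 + 1/36·1 = 1 ✓
b·c: 343/612·1/7 + 80/153·3/4 + 1/36·1 = 1/2 ✓
b·c²: 343/612·1/49 + 80/153·9/16 + 1/36·1 = 1/3 ✓
b·Ac: 80/153·51/160 = 1/6 ✓
b·c³: 343/612·1/343 + 80/153·27/64 + 1/36·1 = 1/4 ✓
b·(c∘Ac): 80/153·153/640 = 1/8 ✓
b·Ac²: 80/153·51/1120 + 1/36·15/7 = 1/12 ✓
b·A²c: 1/36·3/2 = 1/24 ✓; 4 stages ⇒ order 4.

4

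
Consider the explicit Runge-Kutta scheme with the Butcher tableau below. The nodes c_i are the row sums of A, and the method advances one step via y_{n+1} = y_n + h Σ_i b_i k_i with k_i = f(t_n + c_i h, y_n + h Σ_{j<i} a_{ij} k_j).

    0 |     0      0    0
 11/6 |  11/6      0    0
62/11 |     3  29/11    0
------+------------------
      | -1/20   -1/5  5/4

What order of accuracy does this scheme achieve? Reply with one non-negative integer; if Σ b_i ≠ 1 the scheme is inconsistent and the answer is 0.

1

b = (-1/20, -1/5, 5/4)
c = (0, 11/6, 62/11)
Ac = (0, 0, 29/6)
Σ b_i: (-1/20)·1 + (-1/5)·1 + 5/4·1 = 1 ✓
b·c: (-1/5)·11/6 + 5/4·62/11 = 1102/165 ≠ 1/2 ⇒ order 1.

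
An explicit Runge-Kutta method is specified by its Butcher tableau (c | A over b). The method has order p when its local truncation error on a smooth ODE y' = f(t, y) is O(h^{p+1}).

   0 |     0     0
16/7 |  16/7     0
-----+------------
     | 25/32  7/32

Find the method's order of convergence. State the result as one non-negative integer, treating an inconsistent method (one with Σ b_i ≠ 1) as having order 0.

2

b = (25/32, 7/32)
c = (0, 16/7)
Σ b_i: 25/32·1 + 7/32·1 = 1 ✓
b·c: 7/32·16/7 = 1/2 ✓; 2 stages ⇒ order 2.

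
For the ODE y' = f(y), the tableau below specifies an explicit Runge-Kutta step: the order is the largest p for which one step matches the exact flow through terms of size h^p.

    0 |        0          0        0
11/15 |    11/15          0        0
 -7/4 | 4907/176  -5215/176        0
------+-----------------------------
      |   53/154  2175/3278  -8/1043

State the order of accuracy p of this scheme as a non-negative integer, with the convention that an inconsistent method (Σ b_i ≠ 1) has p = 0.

b = (53/154, 2175/3278, -8/1043)
c = (0, 11/15, -7/4)
Ac = (0, 0, -1043/48)
Σ b_i: 53/154·1 + 2175/3278·1 + (-8/1043)·1 = 1 ✓
b·c: 2175/3278·11/15 + (-8/1043)·(-7/4) = 1/2 ✓
b·c²: 2175/3278·121/225 + (-8/1043)·49/16 = 1/3 ✓
b·Ac: (-8/1043)·(-1043/48) = 1/6 ✓; 3 stages ⇒ order 3.

3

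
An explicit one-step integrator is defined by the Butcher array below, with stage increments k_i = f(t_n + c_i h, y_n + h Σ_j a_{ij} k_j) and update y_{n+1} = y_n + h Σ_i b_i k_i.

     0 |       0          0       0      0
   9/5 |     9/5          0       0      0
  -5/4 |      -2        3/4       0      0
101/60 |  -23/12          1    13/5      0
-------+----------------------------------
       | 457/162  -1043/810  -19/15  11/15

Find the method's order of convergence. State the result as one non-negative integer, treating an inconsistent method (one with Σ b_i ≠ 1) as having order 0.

2

b = (457/162, -1043/810, -19/15, 11/15)
c = (0, 9/5, -5/4, 101/60)
Ac = (0, 0, 27/20, -29/20)
Σ b_i: 457/162·1 + (-1043/810)·1 + (-19/15)·1 + 11/15·1 = 1 ✓
b·c: (-1043/810)·9/5 + (-19/15)·(-5/4) + 11/15·101/60 = 1/2 ✓
b·c²: (-1043/810)·81/25 + (-19/15)·25/16 + 11/15·10201/3600 = -13747/3375 ≠ 1/3 ⇒ order 2.
b·Ac: (-19/15)·27/20 + 11/15·(-29/20) = -208/75 ≠ 1/6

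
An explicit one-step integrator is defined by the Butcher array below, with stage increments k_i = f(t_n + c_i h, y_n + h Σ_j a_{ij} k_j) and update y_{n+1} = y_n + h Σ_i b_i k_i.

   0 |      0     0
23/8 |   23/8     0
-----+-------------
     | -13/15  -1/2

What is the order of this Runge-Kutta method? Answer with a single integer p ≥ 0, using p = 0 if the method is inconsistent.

0

b = (-13/15, -1/2)
c = (0, 23/8)
Σ b_i: (-13/15)·1 + (-1/2)·1 = -41/30 ≠ 1 ⇒ order 0.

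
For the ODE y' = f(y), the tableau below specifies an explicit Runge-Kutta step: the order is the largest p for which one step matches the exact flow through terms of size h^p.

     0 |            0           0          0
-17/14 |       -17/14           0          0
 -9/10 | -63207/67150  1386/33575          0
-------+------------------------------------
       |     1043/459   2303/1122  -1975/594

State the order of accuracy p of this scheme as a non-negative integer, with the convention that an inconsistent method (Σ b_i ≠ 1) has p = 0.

3

b = (1043/459, 2303/1122, -1975/594)
c = (0, -17/14, -9/10)
Ac = (0, 0, -99/1975)
Σ b_i: 1043/459·1 + 2303/1122·1 + (-1975/594)·1 = 1 ✓
b·c: 2303/1122·(-17/14) + (-1975/594)·(-9/10) = 1/2 ✓
b·c²: 2303/1122·289/196 + (-1975/594)·81/100 = 1/3 ✓
b·Ac: (-1975/594)·(-99/1975) = 1/6 ✓; 3 stages ⇒ order 3.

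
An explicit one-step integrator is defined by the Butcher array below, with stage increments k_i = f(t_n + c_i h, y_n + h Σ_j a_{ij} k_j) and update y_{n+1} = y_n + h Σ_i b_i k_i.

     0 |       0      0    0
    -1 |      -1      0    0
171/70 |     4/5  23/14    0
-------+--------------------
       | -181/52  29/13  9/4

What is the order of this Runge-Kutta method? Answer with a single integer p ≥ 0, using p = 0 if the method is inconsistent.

b = (-181/52, 29/13, 9/4)
c = (0, -1, 171/70)
Ac = (0, 0, -23/14)
Σ b_i: (-181/52)·1 + 29/13·1 + 9/4·1 = 1 ✓
b·c: 29/13·(-1) + 9/4·171/70 = 11887/3640 ≠ 1/2 ⇒ order 1.

1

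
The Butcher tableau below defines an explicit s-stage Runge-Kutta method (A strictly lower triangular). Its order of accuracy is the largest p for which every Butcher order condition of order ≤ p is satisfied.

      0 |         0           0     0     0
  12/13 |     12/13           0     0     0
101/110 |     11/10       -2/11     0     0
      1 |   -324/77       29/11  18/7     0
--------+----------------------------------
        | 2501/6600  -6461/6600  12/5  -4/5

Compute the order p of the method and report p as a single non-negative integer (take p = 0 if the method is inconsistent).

2

b = (2501/6600, -6461/6600, 12/5, -4/5)
c = (0, 12/13, 101/110, 1)
Ac = (0, 0, -24/143, 23997/5005)
Σ b_i: 2501/6600·1 + (-6461/6600)·1 + 12/5·1 + (-4/5)·1 = 1 ✓
b·c: (-6461/6600)·12/13 + 12/5·101/110 + (-4/5)·1 = 1/2 ✓
b·c²: (-6461/6600)·144/169 + 12/5·10201/12100 + (-4/5)·1 = 76529/196625 ≠ 1/3 ⇒ order 2.
b·Ac: 12/5·(-24/143) + (-4/5)·23997/5005 = -106068/25025 ≠ 1/6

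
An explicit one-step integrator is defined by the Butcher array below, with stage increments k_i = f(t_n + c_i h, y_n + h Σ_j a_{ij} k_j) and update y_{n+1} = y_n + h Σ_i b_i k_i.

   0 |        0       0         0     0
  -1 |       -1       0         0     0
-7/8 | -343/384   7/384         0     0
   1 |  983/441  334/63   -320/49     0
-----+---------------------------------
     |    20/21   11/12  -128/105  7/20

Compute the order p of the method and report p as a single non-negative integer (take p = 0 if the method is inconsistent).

b = (20/21, 11/12, -128/105, 7/20)
c = (0, -1, -7/8, 1)
Ac = (0, 0, -7/384, 26/63)
Σ b_i: 20/21·1 + 11/12·1 + (-128/105)·1 + 7/20·1 = 1 ✓
b·c: 11/12·(-1) + (-128/105)·(-7/8) + 7/20·1 = 1/2 ✓
b·c²: 11/12·1 + (-128/105)·49/64 + 7/20·1 = 1/3 ✓
b·Ac: (-128/105)·(-7/384) + 7/20·26/63 = 1/6 ✓
b·c³: 11/12·(-1) + (-128/105)·(-343/512) + 7/20·1 = 1/4 ✓
b·(c∘Ac): (-128/105)·49/3072 + 7/20·26/63 = 1/8 ✓
b·Ac²: (-128/105)·7/384 + 7/20·19/63 = 1/12 ✓
b·A²c: 7/20·5/42 = 1/24 ✓; 4 stages ⇒ order 4.

4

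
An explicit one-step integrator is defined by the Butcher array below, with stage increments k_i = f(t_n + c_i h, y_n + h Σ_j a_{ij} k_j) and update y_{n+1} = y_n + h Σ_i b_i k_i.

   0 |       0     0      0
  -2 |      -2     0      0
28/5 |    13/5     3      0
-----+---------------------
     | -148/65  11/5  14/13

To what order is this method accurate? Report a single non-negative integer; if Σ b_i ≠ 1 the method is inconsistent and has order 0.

b = (-148/65, 11/5, 14/13)
c = (0, -2, 28/5)
Ac = (0, 0, -6)
Σ b_i: (-148/65)·1 + 11/5·1 + 14/13·1 = 1 ✓
b·c: 11/5·(-2) + 14/13·28/5 = 106/65 ≠ 1/2 ⇒ order 1.

1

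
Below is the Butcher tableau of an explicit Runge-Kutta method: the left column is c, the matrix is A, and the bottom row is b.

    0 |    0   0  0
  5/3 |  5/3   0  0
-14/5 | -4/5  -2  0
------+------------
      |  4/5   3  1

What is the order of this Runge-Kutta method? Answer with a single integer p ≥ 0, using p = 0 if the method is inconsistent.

0

b = (4/5, 3, 1)
c = (0, 5/3, -14/5)
Ac = (0, 0, -10/3)
Σ b_i: 4/5·1 + 3·1 + 1·1 = 24/5 ≠ 1 ⇒ order 0.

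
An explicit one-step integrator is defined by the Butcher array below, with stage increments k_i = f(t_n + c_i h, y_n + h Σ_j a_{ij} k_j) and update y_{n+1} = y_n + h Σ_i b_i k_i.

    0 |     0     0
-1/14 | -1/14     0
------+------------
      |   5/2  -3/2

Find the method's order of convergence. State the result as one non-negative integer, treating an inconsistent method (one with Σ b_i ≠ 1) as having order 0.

b = (5/2, -3/2)
c = (0, -1/14)
Σ b_i: 5/2·1 + (-3/2)·1 = 1 ✓
b·c: (-3/2)·(-1/14) = 3/28 ≠ 1/2 ⇒ order 1.

1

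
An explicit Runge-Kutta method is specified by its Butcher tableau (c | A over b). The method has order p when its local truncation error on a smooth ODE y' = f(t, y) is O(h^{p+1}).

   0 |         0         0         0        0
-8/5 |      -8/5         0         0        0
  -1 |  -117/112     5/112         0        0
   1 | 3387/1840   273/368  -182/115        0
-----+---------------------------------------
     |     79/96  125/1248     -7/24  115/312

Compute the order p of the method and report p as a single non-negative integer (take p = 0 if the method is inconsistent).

b = (79/96, 125/1248, -7/24, 115/312)
c = (0, -8/5, -1, 1)
Ac = (0, 0, -1/14, 91/230)
Σ b_i: 79/96·1 + 125/1248·1 + (-7/24)·1 + 115/312·1 = 1 ✓
b·c: 125/1248·(-8/5) + (-7/24)·(-1) + 115/312·1 = 1/2 ✓
b·c²: 125/1248·64/25 + (-7/24)·1 + 115/312·1 = 1/3 ✓
b·Ac: (-7/24)·(-1/14) + 115/312·91/230 = 1/6 ✓
b·c³: 125/1248·(-512/125) + (-7/24)·(-1) + 115/312·1 = 1/4 ✓
b·(c∘Ac): (-7/24)·1/14 + 115/312·91/230 = 1/8 ✓
b·Ac²: (-7/24)·4/35 + 115/312·182/575 = 1/12 ✓
b·A²c: 115/312·13/115 = 1/24 ✓; 4 stages ⇒ order 4.

4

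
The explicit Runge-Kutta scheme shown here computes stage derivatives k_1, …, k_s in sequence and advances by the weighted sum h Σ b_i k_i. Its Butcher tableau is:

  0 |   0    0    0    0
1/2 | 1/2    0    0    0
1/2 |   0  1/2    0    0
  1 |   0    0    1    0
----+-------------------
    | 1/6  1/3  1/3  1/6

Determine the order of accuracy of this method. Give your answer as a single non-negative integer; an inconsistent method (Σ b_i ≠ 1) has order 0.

b = (1/6, 1/3, 1/3, 1/6)
c = (0, 1/2, 1/2, 1)
Ac = (0, 0, 1/4, 1/2)
Σ b_i: 1/6·1 + 1/3·1 + 1/3·1 + 1/6·1 = 1 ✓
b·c: 1/3·1/2 + 1/3·1/2 + 1/6·1 = 1/2 ✓
b·c²: 1/3·1/4 + 1/3·1/4 + 1/6·1 = 1/3 ✓
b·Ac: 1/3·1/4 + 1/6·1/2 = 1/6 ✓
b·c³: 1/3·1/8 + 1/3·1/8 + 1/6·1 = 1/4 ✓
b·(c∘Ac): 1/3·1/8 + 1/6·1/2 = 1/8 ✓
b·Ac²: 1/3·1/8 + 1/6·1/4 = 1/12 ✓
b·A²c: 1/6·1/4 = 1/24 ✓; 4 stages ⇒ order 4.

4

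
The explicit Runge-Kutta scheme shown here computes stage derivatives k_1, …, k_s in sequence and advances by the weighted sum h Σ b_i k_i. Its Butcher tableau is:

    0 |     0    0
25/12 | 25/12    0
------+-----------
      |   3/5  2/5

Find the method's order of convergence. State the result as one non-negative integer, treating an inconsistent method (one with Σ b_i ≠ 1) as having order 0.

b = (3/5, 2/5)
c = (0, 25/12)
Σ b_i: 3/5·1 + 2/5·1 = 1 ✓
b·c: 2/5·25/12 = 5/6 ≠ 1/2 ⇒ order 1.

1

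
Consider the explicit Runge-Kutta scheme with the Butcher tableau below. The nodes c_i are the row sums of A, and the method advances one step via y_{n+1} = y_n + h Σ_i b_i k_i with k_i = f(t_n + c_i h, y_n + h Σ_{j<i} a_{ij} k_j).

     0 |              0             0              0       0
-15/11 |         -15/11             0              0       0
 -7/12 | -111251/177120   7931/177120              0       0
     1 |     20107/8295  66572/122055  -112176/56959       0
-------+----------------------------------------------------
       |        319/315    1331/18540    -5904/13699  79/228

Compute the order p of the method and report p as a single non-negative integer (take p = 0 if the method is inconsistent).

b = (319/315, 1331/18540, -5904/13699, 79/228)
c = (0, -15/11, -7/12, 1)
Ac = (0, 0, -721/11808, 32/79)
Σ b_i: 319/315·1 + 1331/18540·1 + (-5904/13699)·1 + 79/228·1 = 1 ✓
b·c: 1331/18540·(-15/11) + (-5904/13699)·(-7/12) + 79/228·1 = 1/2 ✓
b·c²: 1331/18540·225/121 + (-5904/13699)·49/144 + 79/228·1 = 1/3 ✓
b·Ac: (-5904/13699)·(-721/11808) + 79/228·32/79 = 1/6 ✓
b·c³: 1331/18540·(-3375/1331) + (-5904/13699)·(-343/1728) + 79/228·1 = 1/4 ✓
b·(c∘Ac): (-5904/13699)·5047/141696 + 79/228·32/79 = 1/8 ✓
b·Ac²: (-5904/13699)·3605/43296 + 79/228·299/869 = 1/12 ✓
b·A²c: 79/228·19/158 = 1/24 ✓; 4 stages ⇒ order 4.

4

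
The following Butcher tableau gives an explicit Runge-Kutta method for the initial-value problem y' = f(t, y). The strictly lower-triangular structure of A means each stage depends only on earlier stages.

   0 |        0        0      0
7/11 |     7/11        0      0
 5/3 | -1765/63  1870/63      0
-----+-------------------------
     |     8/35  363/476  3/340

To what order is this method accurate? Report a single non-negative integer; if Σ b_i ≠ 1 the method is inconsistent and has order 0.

3

b = (8/35, 363/476, 3/340)
c = (0, 7/11, 5/3)
Ac = (0, 0, 170/9)
Σ b_i: 8/35·1 + 363/476·1 + 3/340·1 = 1 ✓
b·c: 363/476·7/11 + 3/340·5/3 = 1/2 ✓
b·c²: 363/476·49/121 + 3/340·25/9 = 1/3 ✓
b·Ac: 3/340·170/9 = 1/6 ✓; 3 stages ⇒ order 3.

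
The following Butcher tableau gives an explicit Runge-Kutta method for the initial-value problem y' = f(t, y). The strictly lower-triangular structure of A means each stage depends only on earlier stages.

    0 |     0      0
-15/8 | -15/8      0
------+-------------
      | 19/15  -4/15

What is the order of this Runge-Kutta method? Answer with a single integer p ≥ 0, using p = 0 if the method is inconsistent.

b = (19/15, -4/15)
c = (0, -15/8)
Σ b_i: 19/15·1 + (-4/15)·1 = 1 ✓
b·c: (-4/15)·(-15/8) = 1/2 ✓; 2 stages ⇒ order 2.

2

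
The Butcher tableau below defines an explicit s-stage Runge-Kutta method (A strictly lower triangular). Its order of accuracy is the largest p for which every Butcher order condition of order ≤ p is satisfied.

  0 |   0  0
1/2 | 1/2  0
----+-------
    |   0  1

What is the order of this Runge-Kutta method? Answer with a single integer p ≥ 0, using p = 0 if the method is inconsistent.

2

b = (0, 1)
c = (0, 1/2)
Σ b_i: 1·1 = 1 ✓
b·c: 1·1/2 = 1/2 ✓; 2 stages ⇒ order 2.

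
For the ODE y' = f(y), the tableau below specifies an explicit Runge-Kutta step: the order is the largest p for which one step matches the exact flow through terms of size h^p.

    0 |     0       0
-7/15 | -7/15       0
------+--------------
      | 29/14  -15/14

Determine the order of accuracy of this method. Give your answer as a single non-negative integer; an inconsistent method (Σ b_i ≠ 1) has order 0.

b = (29/14, -15/14)
c = (0, -7/15)
Σ b_i: 29/14·1 + (-15/14)·1 = 1 ✓
b·c: (-15/14)·(-7/15) = 1/2 ✓; 2 stages ⇒ order 2.

2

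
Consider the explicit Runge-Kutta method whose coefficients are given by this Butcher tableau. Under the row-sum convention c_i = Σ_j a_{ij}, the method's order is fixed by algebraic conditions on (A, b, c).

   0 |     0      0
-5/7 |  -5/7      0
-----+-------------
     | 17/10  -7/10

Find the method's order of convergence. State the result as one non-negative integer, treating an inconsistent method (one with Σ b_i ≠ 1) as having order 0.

b = (17/10, -7/10)
c = (0, -5/7)
Σ b_i: 17/10·1 + (-7/10)·1 = 1 ✓
b·c: (-7/10)·(-5/7) = 1/2 ✓; 2 stages ⇒ order 2.

2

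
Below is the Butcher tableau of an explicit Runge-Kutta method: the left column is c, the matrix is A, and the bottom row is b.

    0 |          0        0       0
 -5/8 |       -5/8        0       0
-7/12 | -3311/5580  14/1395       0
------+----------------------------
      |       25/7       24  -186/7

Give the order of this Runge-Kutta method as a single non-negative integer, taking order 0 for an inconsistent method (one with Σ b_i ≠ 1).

b = (25/7, 24, -186/7)
c = (0, -5/8, -7/12)
Ac = (0, 0, -7/1116)
Σ b_i: 25/7·1 + 24·1 + (-186/7)·1 = 1 ✓
b·c: 24·(-5/8) + (-186/7)·(-7/12) = 1/2 ✓
b·c²: 24·25/64 + (-186/7)·49/144 = 1/3 ✓
b·Ac: (-186/7)·(-7/1116) = 1/6 ✓; 3 stages ⇒ order 3.

3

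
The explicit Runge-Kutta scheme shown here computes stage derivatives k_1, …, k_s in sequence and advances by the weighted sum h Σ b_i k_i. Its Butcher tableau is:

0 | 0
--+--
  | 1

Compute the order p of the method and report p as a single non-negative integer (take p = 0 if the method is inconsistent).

1

b = (1)
c = (0)
Σ b_i: 1·1 = 1 ✓; 1 stage ⇒ order 1.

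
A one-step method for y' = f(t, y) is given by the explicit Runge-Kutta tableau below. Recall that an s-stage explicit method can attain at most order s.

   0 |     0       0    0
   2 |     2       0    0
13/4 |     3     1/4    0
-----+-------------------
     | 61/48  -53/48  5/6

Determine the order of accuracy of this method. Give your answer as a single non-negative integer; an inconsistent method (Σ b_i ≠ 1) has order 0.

b = (61/48, -53/48, 5/6)
c = (0, 2, 13/4)
Ac = (0, 0, 1/2)
Σ b_i: 61/48·1 + (-53/48)·1 + 5/6·1 = 1 ✓
b·c: (-53/48)·2 + 5/6·13/4 = 1/2 ✓
b·c²: (-53/48)·4 + 5/6·169/16 = 421/96 ≠ 1/3 ⇒ order 2.
b·Ac: 5/6·1/2 = 5/12 ≠ 1/6

2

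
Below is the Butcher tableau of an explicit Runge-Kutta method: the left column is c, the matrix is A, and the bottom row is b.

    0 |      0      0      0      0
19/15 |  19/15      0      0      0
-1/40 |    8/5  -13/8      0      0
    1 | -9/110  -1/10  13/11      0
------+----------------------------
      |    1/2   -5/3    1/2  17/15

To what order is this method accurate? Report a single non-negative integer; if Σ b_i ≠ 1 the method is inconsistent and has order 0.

b = (1/2, -5/3, 1/2, 17/15)
c = (0, 19/15, -1/40, 1)
Ac = (0, 0, -247/120, -1031/6600)
Σ b_i: 1/2·1 + (-5/3)·1 + 1/2·1 + 17/15·1 = 7/15 ≠ 1 ⇒ order 0.

0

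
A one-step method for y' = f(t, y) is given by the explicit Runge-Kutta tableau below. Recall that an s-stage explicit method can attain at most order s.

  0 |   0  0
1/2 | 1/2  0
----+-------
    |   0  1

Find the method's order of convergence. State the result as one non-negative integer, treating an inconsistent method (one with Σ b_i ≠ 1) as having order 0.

2

b = (0, 1)
c = (0, 1/2)
Σ b_i: 1·1 = 1 ✓
b·c: 1·1/2 = 1/2 ✓; 2 stages ⇒ order 2.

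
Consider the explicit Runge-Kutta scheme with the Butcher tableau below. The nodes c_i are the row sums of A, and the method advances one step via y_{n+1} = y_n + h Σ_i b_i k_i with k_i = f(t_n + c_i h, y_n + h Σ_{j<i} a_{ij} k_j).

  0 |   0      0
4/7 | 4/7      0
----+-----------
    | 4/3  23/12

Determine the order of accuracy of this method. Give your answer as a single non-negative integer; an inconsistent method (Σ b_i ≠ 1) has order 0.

b = (4/3, 23/12)
c = (0, 4/7)
Σ b_i: 4/3·1 + 23/12·1 = 13/4 ≠ 1 ⇒ order 0.

0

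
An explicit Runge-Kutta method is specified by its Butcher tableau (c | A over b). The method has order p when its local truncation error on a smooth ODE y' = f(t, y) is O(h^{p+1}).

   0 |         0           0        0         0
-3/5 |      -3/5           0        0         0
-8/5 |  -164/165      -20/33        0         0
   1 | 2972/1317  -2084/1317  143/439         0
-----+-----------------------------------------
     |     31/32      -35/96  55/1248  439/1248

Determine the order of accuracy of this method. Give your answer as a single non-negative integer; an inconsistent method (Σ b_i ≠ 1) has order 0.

4

b = (31/32, -35/96, 55/1248, 439/1248)
c = (0, -3/5, -8/5, 1)
Ac = (0, 0, 4/11, 188/439)
Σ b_i: 31/32·1 + (-35/96)·1 + 55/1248·1 + 439/1248·1 = 1 ✓
b·c: (-35/96)·(-3/5) + 55/1248·(-8/5) + 439/1248·1 = 1/2 ✓
b·c²: (-35/96)·9/25 + 55/1248·64/25 + 439/1248·1 = 1/3 ✓
b·Ac: 55/1248·4/11 + 439/1248·188/439 = 1/6 ✓
b·c³: (-35/96)·(-27/125) + 55/1248·(-512/125) + 439/1248·1 = 1/4 ✓
b·(c∘Ac): 55/1248·(-32/55) + 439/1248·188/439 = 1/8 ✓
b·Ac²: 55/1248·(-12/55) + 439/1248·116/439 = 1/12 ✓
b·A²c: 439/1248·52/439 = 1/24 ✓; 4 stages ⇒ order 4.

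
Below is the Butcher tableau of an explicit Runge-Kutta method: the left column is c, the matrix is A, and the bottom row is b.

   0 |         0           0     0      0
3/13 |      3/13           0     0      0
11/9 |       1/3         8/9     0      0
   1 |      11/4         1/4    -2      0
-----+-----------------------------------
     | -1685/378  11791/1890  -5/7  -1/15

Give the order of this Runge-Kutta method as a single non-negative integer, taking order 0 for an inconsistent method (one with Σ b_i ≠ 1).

2

b = (-1685/378, 11791/1890, -5/7, -1/15)
c = (0, 3/13, 11/9, 1)
Ac = (0, 0, 8/39, -1117/468)
Σ b_i: (-1685/378)·1 + 11791/1890·1 + (-5/7)·1 + (-1/15)·1 = 1 ✓
b·c: 11791/1890·3/13 + (-5/7)·11/9 + (-1/15)·1 = 1/2 ✓
b·c²: 11791/1890·9/169 + (-5/7)·121/81 + (-1/15)·1 = -11815/14742 ≠ 1/3 ⇒ order 2.
b·Ac: (-5/7)·8/39 + (-1/15)·(-1117/468) = 619/49140 ≠ 1/6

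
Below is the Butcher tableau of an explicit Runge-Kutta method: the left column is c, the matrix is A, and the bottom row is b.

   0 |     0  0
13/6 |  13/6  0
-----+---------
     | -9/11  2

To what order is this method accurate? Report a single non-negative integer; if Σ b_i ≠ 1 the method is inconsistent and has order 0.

0

b = (-9/11, 2)
c = (0, 13/6)
Σ b_i: (-9/11)·1 + 2·1 = 13/11 ≠ 1 ⇒ order 0.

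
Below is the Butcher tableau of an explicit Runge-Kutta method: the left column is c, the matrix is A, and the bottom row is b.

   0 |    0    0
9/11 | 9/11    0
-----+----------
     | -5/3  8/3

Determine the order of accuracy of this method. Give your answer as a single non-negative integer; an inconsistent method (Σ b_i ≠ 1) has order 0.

1

b = (-5/3, 8/3)
c = (0, 9/11)
Σ b_i: (-5/3)·1 + 8/3·1 = 1 ✓
b·c: 8/3·9/11 = 24/11 ≠ 1/2 ⇒ order 1.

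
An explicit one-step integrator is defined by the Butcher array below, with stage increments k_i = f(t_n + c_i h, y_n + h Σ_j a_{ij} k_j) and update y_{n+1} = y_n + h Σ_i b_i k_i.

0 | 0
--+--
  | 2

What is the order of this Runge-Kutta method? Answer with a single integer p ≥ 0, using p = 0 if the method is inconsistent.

b = (2)
c = (0)
Σ b_i: 2·1 = 2 ≠ 1 ⇒ order 0.

0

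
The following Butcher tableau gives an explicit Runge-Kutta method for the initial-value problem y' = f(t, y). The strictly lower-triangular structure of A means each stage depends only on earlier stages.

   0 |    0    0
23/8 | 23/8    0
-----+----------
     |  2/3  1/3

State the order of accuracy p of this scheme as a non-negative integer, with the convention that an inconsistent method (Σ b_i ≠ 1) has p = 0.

b = (2/3, 1/3)
c = (0, 23/8)
Σ b_i: 2/3·1 + 1/3·1 = 1 ✓
b·c: 1/3·23/8 = 23/24 ≠ 1/2 ⇒ order 1.

1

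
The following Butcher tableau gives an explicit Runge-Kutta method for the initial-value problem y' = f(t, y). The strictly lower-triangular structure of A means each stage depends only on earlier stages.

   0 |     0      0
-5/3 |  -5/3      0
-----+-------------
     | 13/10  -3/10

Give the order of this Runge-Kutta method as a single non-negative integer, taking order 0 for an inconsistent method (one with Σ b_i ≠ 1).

2

b = (13/10, -3/10)
c = (0, -5/3)
Σ b_i: 13/10·1 + (-3/10)·1 = 1 ✓
b·c: (-3/10)·(-5/3) = 1/2 ✓; 2 stages ⇒ order 2.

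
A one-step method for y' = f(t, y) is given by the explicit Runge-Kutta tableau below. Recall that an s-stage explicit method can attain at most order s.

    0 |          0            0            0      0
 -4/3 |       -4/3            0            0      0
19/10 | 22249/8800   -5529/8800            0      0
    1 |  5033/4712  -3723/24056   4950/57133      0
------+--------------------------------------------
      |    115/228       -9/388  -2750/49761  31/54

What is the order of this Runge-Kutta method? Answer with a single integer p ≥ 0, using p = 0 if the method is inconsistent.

4

b = (115/228, -9/388, -2750/49761, 31/54)
c = (0, -4/3, 19/10, 1)
Ac = (0, 0, 1843/2200, 23/62)
Σ b_i: 115/228·1 + (-9/388)·1 + (-2750/49761)·1 + 31/54·1 = 1 ✓
b·c: (-9/388)·(-4/3) + (-2750/49761)·19/10 + 31/54·1 = 1/2 ✓
b·c²: (-9/388)·16/9 + (-2750/49761)·361/100 + 31/54·1 = 1/3 ✓
b·Ac: (-2750/49761)·1843/2200 + 31/54·23/62 = 1/6 ✓
b·c³: (-9/388)·(-64/27) + (-2750/49761)·6859/1000 + 31/54·1 = 1/4 ✓
b·(c∘Ac): (-2750/49761)·35017/22000 + 31/54·23/62 = 1/8 ✓
b·Ac²: (-2750/49761)·(-1843/1650) + 31/54·7/186 = 1/12 ✓
b·A²c: 31/54·9/124 = 1/24 ✓; 4 stages ⇒ order 4.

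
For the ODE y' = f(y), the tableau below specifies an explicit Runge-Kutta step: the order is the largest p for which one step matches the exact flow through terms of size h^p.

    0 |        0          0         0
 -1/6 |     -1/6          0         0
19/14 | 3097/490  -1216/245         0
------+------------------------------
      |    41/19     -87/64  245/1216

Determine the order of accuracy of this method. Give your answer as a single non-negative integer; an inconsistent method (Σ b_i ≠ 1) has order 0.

3

b = (41/19, -87/64, 245/1216)
c = (0, -1/6, 19/14)
Ac = (0, 0, 608/735)
Σ b_i: 41/19·1 + (-87/64)·1 + 245/1216·1 = 1 ✓
b·c: (-87/64)·(-1/6) + 245/1216·19/14 = 1/2 ✓
b·c²: (-87/64)·1/36 + 245/1216·361/196 = 1/3 ✓
b·Ac: 245/1216·608/735 = 1/6 ✓; 3 stages ⇒ order 3.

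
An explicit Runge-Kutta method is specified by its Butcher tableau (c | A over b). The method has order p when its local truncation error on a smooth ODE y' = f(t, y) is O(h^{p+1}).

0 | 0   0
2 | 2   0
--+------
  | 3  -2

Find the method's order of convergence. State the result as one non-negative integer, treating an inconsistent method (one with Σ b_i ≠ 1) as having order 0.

b = (3, -2)
c = (0, 2)
Σ b_i: 3·1 + (-2)·1 = 1 ✓
b·c: (-2)·2 = -4 ≠ 1/2 ⇒ order 1.

1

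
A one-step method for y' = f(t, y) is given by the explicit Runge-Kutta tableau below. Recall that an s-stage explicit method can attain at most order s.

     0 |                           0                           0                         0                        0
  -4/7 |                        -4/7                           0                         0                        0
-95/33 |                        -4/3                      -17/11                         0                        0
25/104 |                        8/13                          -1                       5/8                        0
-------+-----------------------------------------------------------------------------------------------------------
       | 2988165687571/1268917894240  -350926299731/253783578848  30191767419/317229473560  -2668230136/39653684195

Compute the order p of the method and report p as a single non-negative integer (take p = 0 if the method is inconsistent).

3

b = (2988165687571/1268917894240, -350926299731/253783578848, 30191767419/317229473560, -2668230136/39653684195)
c = (0, -4/7, -95/33, 25/104)
Ac = (0, 0, 68/77, -2269/1848)
Σ b_i: 2988165687571/1268917894240·1 + (-350926299731/253783578848)·1 + 30191767419/317229473560·1 + (-2668230136/39653684195)·1 = 1 ✓
b·c: (-350926299731/253783578848)·(-4/7) + 30191767419/317229473560·(-95/33) + (-2668230136/39653684195)·25/104 = 1/2 ✓
b·c²: (-350926299731/253783578848)·16/49 + 30191767419/317229473560·9025/1089 + (-2668230136/39653684195)·625/10816 = 1/3 ✓
b·Ac: 30191767419/317229473560·68/77 + (-2668230136/39653684195)·(-2269/1848) = 1/6 ✓
b·c³: (-350926299731/253783578848)·(-64/343) + 30191767419/317229473560·(-857375/35937) + (-2668230136/39653684195)·15625/1124864 = -708251141903507/351744040283328 ≠ 1/4 ⇒ order 3.
b·(c∘Ac): 30191767419/317229473560·(-6460/2541) + (-2668230136/39653684195)·(-56725/192192) = -295917484483/1332363788952 ≠ 1/8
b·Ac²: 30191767419/317229473560·(-272/539) + (-2668230136/39653684195)·2071733/426888 = -2058722187469/5496000629427 ≠ 1/12
b·A²c: (-2668230136/39653684195)·85/154 = -2061814196/55515157873 ≠ 1/24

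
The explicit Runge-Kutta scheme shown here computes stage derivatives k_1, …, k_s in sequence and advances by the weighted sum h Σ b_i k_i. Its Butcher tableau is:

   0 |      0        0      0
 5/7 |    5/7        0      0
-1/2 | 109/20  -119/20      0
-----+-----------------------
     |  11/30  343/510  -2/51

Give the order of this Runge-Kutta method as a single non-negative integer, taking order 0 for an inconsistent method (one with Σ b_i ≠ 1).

3

b = (11/30, 343/510, -2/51)
c = (0, 5/7, -1/2)
Ac = (0, 0, -17/4)
Σ b_i: 11/30·1 + 343/510·1 + (-2/51)·1 = 1 ✓
b·c: 343/510·5/7 + (-2/51)·(-1/2) = 1/2 ✓
b·c²: 343/510·25/49 + (-2/51)·1/4 = 1/3 ✓
b·Ac: (-2/51)·(-17/4) = 1/6 ✓; 3 stages ⇒ order 3.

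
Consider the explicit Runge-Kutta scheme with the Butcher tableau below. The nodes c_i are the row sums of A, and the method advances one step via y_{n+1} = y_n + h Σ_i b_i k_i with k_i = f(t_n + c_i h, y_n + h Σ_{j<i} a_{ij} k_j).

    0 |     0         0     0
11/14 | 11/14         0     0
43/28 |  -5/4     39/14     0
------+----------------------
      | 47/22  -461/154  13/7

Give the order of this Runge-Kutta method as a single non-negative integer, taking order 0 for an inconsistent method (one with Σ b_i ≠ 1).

2

b = (47/22, -461/154, 13/7)
c = (0, 11/14, 43/28)
Ac = (0, 0, 429/196)
Σ b_i: 47/22·1 + (-461/154)·1 + 13/7·1 = 1 ✓
b·c: (-461/154)·11/14 + 13/7·43/28 = 1/2 ✓
b·c²: (-461/154)·121/196 + 13/7·1849/784 = 1985/784 ≠ 1/3 ⇒ order 2.
b·Ac: 13/7·429/196 = 5577/1372 ≠ 1/6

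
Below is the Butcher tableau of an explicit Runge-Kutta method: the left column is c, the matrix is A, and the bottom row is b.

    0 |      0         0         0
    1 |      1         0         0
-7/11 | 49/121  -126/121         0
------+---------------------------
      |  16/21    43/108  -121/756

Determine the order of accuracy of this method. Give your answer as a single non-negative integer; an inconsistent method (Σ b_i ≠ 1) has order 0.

b = (16/21, 43/108, -121/756)
c = (0, 1, -7/11)
Ac = (0, 0, -126/121)
Σ b_i: 16/21·1 + 43/108·1 + (-121/756)·1 = 1 ✓
b·c: 43/108·1 + (-121/756)·(-7/11) = 1/2 ✓
b·c²: 43/108·1 + (-121/756)·49/121 = 1/3 ✓
b·Ac: (-121/756)·(-126/121) = 1/6 ✓; 3 stages ⇒ order 3.

3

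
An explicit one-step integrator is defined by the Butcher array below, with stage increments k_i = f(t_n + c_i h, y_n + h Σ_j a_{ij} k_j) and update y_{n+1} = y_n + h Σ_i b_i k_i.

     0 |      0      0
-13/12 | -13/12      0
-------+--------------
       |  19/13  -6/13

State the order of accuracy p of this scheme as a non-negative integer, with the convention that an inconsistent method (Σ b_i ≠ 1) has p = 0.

2

b = (19/13, -6/13)
c = (0, -13/12)
Σ b_i: 19/13·1 + (-6/13)·1 = 1 ✓
b·c: (-6/13)·(-13/12) = 1/2 ✓; 2 stages ⇒ order 2.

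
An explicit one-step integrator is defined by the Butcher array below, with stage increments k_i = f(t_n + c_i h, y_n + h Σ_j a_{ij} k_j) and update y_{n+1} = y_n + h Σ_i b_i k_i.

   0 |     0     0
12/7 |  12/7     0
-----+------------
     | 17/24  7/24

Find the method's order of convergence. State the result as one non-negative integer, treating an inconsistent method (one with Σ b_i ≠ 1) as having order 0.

b = (17/24, 7/24)
c = (0, 12/7)
Σ b_i: 17/24·1 + 7/24·1 = 1 ✓
b·c: 7/24·12/7 = 1/2 ✓; 2 stages ⇒ order 2.

2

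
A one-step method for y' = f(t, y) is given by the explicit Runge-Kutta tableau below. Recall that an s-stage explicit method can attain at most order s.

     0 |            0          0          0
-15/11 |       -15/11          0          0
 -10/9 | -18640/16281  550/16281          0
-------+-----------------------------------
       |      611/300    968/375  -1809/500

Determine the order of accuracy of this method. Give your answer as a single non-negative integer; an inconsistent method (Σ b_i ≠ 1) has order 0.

3

b = (611/300, 968/375, -1809/500)
c = (0, -15/11, -10/9)
Ac = (0, 0, -250/5427)
Σ b_i: 611/300·1 + 968/375·1 + (-1809/500)·1 = 1 ✓
b·c: 968/375·(-15/11) + (-1809/500)·(-10/9) = 1/2 ✓
b·c²: 968/375·225/121 + (-1809/500)·100/81 = 1/3 ✓
b·Ac: (-1809/500)·(-250/5427) = 1/6 ✓; 3 stages ⇒ order 3.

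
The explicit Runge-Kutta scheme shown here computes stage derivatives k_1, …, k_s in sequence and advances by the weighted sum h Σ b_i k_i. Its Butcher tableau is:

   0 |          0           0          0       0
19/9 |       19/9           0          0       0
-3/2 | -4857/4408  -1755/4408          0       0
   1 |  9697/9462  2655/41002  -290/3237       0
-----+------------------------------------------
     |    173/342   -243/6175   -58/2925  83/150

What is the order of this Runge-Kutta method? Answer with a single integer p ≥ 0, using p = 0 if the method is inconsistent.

b = (173/342, -243/6175, -58/2925, 83/150)
c = (0, 19/9, -3/2, 1)
Ac = (0, 0, -195/232, 45/166)
Σ b_i: 173/342·1 + (-243/6175)·1 + (-58/2925)·1 + 83/150·1 = 1 ✓
b·c: (-243/6175)·19/9 + (-58/2925)·(-3/2) + 83/150·1 = 1/2 ✓
b·c²: (-243/6175)·361/81 + (-58/2925)·9/4 + 83/150·1 = 1/3 ✓
b·Ac: (-58/2925)·(-195/232) + 83/150·45/166 = 1/6 ✓
b·c³: (-243/6175)·6859/729 + (-58/2925)·(-27/8) + 83/150·1 = 1/4 ✓
b·(c∘Ac): (-58/2925)·585/464 + 83/150·45/166 = 1/8 ✓
b·Ac²: (-58/2925)·(-1235/696) + 83/150·65/747 = 1/12 ✓
b·A²c: 83/150·25/332 = 1/24 ✓; 4 stages ⇒ order 4.

4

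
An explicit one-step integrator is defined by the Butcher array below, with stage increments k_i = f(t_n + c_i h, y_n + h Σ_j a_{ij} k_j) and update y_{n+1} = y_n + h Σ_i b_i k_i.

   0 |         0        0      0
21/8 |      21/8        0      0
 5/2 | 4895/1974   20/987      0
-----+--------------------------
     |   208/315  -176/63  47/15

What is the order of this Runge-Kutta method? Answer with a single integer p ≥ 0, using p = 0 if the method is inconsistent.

b = (208/315, -176/63, 47/15)
c = (0, 21/8, 5/2)
Ac = (0, 0, 5/94)
Σ b_i: 208/315·1 + (-176/63)·1 + 47/15·1 = 1 ✓
b·c: (-176/63)·21/8 + 47/15·5/2 = 1/2 ✓
b·c²: (-176/63)·441/64 + 47/15·25/4 = 1/3 ✓
b·Ac: 47/15·5/94 = 1/6 ✓; 3 stages ⇒ order 3.

3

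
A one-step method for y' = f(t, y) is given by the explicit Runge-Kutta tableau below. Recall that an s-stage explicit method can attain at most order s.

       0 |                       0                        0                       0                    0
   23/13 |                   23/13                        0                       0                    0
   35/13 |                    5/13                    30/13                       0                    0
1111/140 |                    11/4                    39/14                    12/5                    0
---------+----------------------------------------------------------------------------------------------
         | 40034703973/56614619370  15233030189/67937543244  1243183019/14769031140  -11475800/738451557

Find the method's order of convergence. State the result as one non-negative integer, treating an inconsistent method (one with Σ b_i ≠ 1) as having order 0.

3

b = (40034703973/56614619370, 15233030189/67937543244, 1243183019/14769031140, -11475800/738451557)
c = (0, 23/13, 35/13, 1111/140)
Ac = (0, 0, 690/169, 2073/182)
Σ b_i: 40034703973/56614619370·1 + 15233030189/67937543244·1 + 1243183019/14769031140·1 + (-11475800/738451557)·1 = 1 ✓
b·c: 15233030189/67937543244·23/13 + 1243183019/14769031140·35/13 + (-11475800/738451557)·1111/140 = 1/2 ✓
b·c²: 15233030189/67937543244·529/169 + 1243183019/14769031140·1225/169 + (-11475800/738451557)·1234321/19600 = 1/3 ✓
b·Ac: 1243183019/14769031140·690/169 + (-11475800/738451557)·2073/182 = 1/6 ✓
b·c³: 15233030189/67937543244·12167/2197 + 1243183019/14769031140·42875/2197 + (-11475800/738451557)·1371330631/2744000 = -56864224923643/11647842559080 ≠ 1/4 ⇒ order 3.
b·(c∘Ac): 1243183019/14769031140·24150/2197 + (-11475800/738451557)·2303103/25480 = -39885405515/83198875422 ≠ 1/8
b·Ac²: 1243183019/14769031140·15870/2197 + (-11475800/738451557)·61791/2366 = 16821264127/83198875422 ≠ 1/12
b·A²c: (-11475800/738451557)·1656/169 = -2111547200/13866479237 ≠ 1/24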